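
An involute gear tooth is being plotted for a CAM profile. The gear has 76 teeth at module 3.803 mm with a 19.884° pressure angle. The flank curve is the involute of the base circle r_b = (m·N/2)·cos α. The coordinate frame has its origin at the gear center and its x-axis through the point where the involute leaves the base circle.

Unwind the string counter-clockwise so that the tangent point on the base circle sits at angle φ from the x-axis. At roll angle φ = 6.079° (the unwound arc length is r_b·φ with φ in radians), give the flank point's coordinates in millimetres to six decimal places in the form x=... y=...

pitch radius r_p = m·N/2 = 3.803·76/2 = 144.514000
base radius r_b = r_p·cos α = 144.514000·cos 19.884° = 135.898529
roll angle φ = 6.079° = 0.10609857 rad
x = r_b·(cos φ + φ·sin φ) = 135.898529·(0.99437683 + 0.10609857·0.10589962) = 136.661277
y = r_b·(sin φ − φ·cos φ) = 135.898529·(0.10589962 − 0.10609857·0.99437683) = 0.054042

x=136.661277 y=0.054042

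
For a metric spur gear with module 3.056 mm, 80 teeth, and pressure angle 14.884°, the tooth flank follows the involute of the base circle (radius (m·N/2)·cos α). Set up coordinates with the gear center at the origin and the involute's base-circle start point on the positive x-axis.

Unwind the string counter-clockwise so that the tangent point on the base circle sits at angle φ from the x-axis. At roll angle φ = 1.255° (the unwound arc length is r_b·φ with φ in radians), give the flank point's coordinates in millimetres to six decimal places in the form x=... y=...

pitch radius r_p = m·N/2 = 3.056·80/2 = 122.240000
base radius r_b = r_p·cos α = 122.240000·cos 14.884° = 118.138585
roll angle φ = 1.255° = 0.02190388 rad
x = r_b·(cos φ + φ·sin φ) = 118.138585·(0.99976012 + 0.02190388·0.02190213) = 118.166922
y = r_b·(sin φ − φ·cos φ) = 118.138585·(0.02190213 − 0.02190388·0.99976012) = 0.000414

x=118.166922 y=0.000414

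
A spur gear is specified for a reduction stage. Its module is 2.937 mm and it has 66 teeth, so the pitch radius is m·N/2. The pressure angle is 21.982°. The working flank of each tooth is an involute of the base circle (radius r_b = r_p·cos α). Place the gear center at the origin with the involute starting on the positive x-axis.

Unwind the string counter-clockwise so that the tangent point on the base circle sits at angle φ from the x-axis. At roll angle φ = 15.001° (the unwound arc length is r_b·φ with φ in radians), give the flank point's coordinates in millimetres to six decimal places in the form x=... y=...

pitch radius r_p = m·N/2 = 2.937·66/2 = 96.921000
base radius r_b = r_p·cos α = 96.921000·cos 21.982° = 89.874988
roll angle φ = 15.001° = 0.26181684 rad
x = r_b·(cos φ + φ·sin φ) = 89.874988·(0.96592131 + 0.26181684·0.25883590) = 92.902778
y = r_b·(sin φ − φ·cos φ) = 89.874988·(0.25883590 − 0.26181684·0.96592131) = 0.533987

x=92.902778 y=0.533987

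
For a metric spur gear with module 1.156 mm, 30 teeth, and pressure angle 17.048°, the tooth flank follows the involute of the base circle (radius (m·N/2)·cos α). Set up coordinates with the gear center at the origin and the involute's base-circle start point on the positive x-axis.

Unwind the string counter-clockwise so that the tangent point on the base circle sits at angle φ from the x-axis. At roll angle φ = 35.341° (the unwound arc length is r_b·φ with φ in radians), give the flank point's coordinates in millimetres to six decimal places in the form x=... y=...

x=19.438059 y=1.248151

pitch radius r_p = m·N/2 = 1.156·30/2 = 17.340000
base radius r_b = r_p·cos α = 17.340000·cos 17.048° = 16.578071
roll angle φ = 35.341° = 0.61681681 rad
x = r_b·(cos φ + φ·sin φ) = 16.578071·(0.81572387 + 0.61681681·0.57844149) = 19.438059
y = r_b·(sin φ − φ·cos φ) = 16.578071·(0.57844149 − 0.61681681·0.81572387) = 1.248151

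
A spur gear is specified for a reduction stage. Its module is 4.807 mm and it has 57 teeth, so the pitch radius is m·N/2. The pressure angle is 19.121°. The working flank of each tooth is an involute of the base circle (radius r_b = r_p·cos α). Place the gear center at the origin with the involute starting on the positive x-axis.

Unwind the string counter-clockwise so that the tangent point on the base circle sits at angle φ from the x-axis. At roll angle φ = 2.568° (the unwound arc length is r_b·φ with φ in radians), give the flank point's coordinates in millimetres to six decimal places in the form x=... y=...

x=129.571037 y=0.003884

pitch radius r_p = m·N/2 = 4.807·57/2 = 136.999500
base radius r_b = r_p·cos α = 136.999500·cos 19.121° = 129.441089
roll angle φ = 2.568° = 0.04482006 rad
x = r_b·(cos φ + φ·sin φ) = 129.441089·(0.99899575 + 0.04482006·0.04480505) = 129.571037
y = r_b·(sin φ − φ·cos φ) = 129.441089·(0.04480505 − 0.04482006·0.99899575) = 0.003884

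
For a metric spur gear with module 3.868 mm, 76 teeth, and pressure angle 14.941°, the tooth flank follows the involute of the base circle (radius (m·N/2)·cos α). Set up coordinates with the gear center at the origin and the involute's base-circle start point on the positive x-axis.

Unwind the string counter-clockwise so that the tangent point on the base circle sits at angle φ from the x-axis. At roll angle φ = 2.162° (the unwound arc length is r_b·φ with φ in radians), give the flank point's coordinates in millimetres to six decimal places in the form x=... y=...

x=142.115808 y=0.002543

pitch radius r_p = m·N/2 = 3.868·76/2 = 146.984000
base radius r_b = r_p·cos α = 146.984000·cos 14.941° = 142.014740
roll angle φ = 2.162° = 0.03773402 rad
x = r_b·(cos φ + φ·sin φ) = 142.014740·(0.99928816 + 0.03773402·0.03772506) = 142.115808
y = r_b·(sin φ − φ·cos φ) = 142.014740·(0.03772506 − 0.03773402·0.99928816) = 0.002543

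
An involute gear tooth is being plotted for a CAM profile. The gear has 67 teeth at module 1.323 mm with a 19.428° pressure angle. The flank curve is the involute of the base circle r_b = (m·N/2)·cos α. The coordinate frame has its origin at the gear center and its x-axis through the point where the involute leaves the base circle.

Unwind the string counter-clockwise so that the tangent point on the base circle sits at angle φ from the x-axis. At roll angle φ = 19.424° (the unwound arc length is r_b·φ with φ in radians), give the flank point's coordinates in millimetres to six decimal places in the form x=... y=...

x=44.130180 y=0.536626

pitch radius r_p = m·N/2 = 1.323·67/2 = 44.320500
base radius r_b = r_p·cos α = 44.320500·cos 19.428° = 41.796901
roll angle φ = 19.424° = 0.33901275 rad
x = r_b·(cos φ + φ·sin φ) = 41.796901·(0.94308344 + 0.33901275·0.33255620) = 44.130180
y = r_b·(sin φ − φ·cos φ) = 41.796901·(0.33255620 − 0.33901275·0.94308344) = 0.536626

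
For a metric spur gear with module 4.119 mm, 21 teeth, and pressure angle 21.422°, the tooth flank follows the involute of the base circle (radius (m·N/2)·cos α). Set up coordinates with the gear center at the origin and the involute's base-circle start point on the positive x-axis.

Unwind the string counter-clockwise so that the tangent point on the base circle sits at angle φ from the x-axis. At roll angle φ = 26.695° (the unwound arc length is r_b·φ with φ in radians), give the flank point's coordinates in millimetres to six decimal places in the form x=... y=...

pitch radius r_p = m·N/2 = 4.119·21/2 = 43.249500
base radius r_b = r_p·cos α = 43.249500·cos 21.422° = 40.261636
roll angle φ = 26.695° = 0.46591564 rad
x = r_b·(cos φ + φ·sin φ) = 40.261636·(0.89341060 + 0.46591564·0.44924104) = 44.397272
y = r_b·(sin φ − φ·cos φ) = 40.261636·(0.44924104 − 0.46591564·0.89341060) = 1.328113

x=44.397272 y=1.328113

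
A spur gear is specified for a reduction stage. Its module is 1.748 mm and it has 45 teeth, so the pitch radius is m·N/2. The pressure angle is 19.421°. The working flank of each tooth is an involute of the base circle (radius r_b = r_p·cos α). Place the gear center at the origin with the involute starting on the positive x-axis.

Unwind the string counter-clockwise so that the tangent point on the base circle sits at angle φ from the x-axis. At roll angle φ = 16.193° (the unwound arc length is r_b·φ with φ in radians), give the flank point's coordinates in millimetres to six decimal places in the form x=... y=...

x=38.544069 y=0.276887

pitch radius r_p = m·N/2 = 1.748·45/2 = 39.330000
base radius r_b = r_p·cos α = 39.330000·cos 19.421° = 37.092156
roll angle φ = 16.193° = 0.28262117 rad
x = r_b·(cos φ + φ·sin φ) = 37.092156·(0.96032776 + 0.28262117·0.27887378) = 38.544069
y = r_b·(sin φ − φ·cos φ) = 37.092156·(0.27887378 − 0.28262117·0.96032776) = 0.276887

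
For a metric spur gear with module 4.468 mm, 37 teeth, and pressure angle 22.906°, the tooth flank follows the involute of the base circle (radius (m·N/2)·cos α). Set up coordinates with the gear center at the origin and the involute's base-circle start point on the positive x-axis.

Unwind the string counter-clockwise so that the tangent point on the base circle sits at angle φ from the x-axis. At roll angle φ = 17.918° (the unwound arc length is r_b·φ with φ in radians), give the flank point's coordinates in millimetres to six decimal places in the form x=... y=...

pitch radius r_p = m·N/2 = 4.468·37/2 = 82.658000
base radius r_b = r_p·cos α = 82.658000·cos 22.906° = 76.139975
roll angle φ = 17.918° = 0.31272810 rad
x = r_b·(cos φ + φ·sin φ) = 76.139975·(0.95149780 + 0.31272810·0.30765555) = 79.772638
y = r_b·(sin φ − φ·cos φ) = 76.139975·(0.30765555 − 0.31272810·0.95149780) = 0.768668

x=79.772638 y=0.768668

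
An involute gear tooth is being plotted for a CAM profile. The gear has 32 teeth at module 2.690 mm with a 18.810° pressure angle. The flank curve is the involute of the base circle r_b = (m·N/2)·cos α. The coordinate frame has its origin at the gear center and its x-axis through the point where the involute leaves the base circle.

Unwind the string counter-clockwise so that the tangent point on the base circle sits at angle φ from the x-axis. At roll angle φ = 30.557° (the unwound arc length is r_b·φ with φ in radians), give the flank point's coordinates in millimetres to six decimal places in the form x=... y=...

x=46.129869 y=2.002052

pitch radius r_p = m·N/2 = 2.690·32/2 = 43.040000
base radius r_b = r_p·cos α = 43.040000·cos 18.810° = 40.741363
roll angle φ = 30.557° = 0.53332026 rad
x = r_b·(cos φ + φ·sin φ) = 40.741363·(0.86112382 + 0.53332026·0.50839529) = 46.129869
y = r_b·(sin φ − φ·cos φ) = 40.741363·(0.50839529 − 0.53332026·0.86112382) = 2.002052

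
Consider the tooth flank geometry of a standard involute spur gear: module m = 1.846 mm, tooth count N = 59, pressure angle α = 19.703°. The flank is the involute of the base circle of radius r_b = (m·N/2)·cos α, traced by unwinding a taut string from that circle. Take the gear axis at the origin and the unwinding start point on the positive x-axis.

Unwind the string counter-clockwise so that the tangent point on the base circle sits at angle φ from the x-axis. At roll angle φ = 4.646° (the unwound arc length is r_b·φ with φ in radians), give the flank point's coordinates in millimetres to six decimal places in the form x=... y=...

pitch radius r_p = m·N/2 = 1.846·59/2 = 54.457000
base radius r_b = r_p·cos α = 54.457000·cos 19.703° = 51.268700
roll angle φ = 4.646° = 0.08108800 rad
x = r_b·(cos φ + φ·sin φ) = 51.268700·(0.99671417 + 0.08108800·0.08099916) = 51.436976
y = r_b·(sin φ − φ·cos φ) = 51.268700·(0.08099916 − 0.08108800·0.99671417) = 0.009106

x=51.436976 y=0.009106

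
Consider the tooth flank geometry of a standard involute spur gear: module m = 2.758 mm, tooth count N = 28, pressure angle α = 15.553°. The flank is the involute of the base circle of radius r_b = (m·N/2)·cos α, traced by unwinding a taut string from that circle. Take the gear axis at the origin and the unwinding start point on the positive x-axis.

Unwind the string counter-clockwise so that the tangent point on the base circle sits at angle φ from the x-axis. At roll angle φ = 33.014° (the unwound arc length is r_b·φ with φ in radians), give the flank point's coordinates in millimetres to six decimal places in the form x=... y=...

x=42.870042 y=2.294238

pitch radius r_p = m·N/2 = 2.758·28/2 = 38.612000
base radius r_b = r_p·cos α = 38.612000·cos 15.553° = 37.198138
roll angle φ = 33.014° = 0.57620300 rad
x = r_b·(cos φ + φ·sin φ) = 37.198138·(0.83853746 + 0.57620300·0.54484394) = 42.870042
y = r_b·(sin φ − φ·cos φ) = 37.198138·(0.54484394 − 0.57620300·0.83853746) = 2.294238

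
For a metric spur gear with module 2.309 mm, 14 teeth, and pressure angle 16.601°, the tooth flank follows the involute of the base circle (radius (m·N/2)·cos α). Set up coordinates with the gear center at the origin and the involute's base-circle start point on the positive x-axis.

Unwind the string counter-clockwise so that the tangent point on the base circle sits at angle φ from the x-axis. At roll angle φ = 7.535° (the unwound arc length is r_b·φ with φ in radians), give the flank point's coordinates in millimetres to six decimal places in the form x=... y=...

x=15.622652 y=0.011723

pitch radius r_p = m·N/2 = 2.309·14/2 = 16.163000
base radius r_b = r_p·cos α = 16.163000·cos 16.601° = 15.489287
roll angle φ = 7.535° = 0.13151056 rad
x = r_b·(cos φ + φ·sin φ) = 15.489287·(0.99136494 + 0.13151056·0.13113181) = 15.622652
y = r_b·(sin φ − φ·cos φ) = 15.489287·(0.13113181 − 0.13151056·0.99136494) = 0.011723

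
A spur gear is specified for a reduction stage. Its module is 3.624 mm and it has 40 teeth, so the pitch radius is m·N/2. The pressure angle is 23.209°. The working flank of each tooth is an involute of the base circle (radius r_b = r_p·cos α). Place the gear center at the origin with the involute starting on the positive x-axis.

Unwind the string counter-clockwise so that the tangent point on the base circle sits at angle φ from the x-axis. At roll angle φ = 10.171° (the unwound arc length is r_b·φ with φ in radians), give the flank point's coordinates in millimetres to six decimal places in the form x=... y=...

x=67.655781 y=0.123823

pitch radius r_p = m·N/2 = 3.624·40/2 = 72.480000
base radius r_b = r_p·cos α = 72.480000·cos 23.209° = 66.614443
roll angle φ = 10.171° = 0.17751744 rad
x = r_b·(cos φ + φ·sin φ) = 66.614443·(0.98428511 + 0.17751744·0.17658657) = 67.655781
y = r_b·(sin φ − φ·cos φ) = 66.614443·(0.17658657 − 0.17751744·0.98428511) = 0.123823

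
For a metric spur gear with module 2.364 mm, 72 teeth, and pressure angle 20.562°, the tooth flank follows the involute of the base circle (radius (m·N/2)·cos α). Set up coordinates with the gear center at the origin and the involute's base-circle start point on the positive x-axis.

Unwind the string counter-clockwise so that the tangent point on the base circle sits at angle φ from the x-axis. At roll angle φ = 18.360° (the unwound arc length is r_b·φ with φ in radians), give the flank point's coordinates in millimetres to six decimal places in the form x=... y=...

pitch radius r_p = m·N/2 = 2.364·72/2 = 85.104000
base radius r_b = r_p·cos α = 85.104000·cos 20.562° = 79.682252
roll angle φ = 18.360° = 0.32044245 rad
x = r_b·(cos φ + φ·sin φ) = 79.682252·(0.94909614 + 0.32044245·0.31498652) = 83.668851
y = r_b·(sin φ − φ·cos φ) = 79.682252·(0.31498652 − 0.32044245·0.94909614) = 0.865017

x=83.668851 y=0.865017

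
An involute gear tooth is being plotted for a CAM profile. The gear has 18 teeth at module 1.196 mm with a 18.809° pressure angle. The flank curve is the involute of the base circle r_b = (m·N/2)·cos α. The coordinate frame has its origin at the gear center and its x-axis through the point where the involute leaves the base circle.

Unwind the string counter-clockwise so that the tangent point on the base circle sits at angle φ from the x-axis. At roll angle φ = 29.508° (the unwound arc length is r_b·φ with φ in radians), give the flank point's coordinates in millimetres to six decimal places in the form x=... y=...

x=11.452172 y=0.451759

pitch radius r_p = m·N/2 = 1.196·18/2 = 10.764000
base radius r_b = r_p·cos α = 10.764000·cos 18.809° = 10.189188
roll angle φ = 29.508° = 0.51501176 rad
x = r_b·(cos φ + φ·sin φ) = 10.189188·(0.87028693 + 0.51501176·0.49254508) = 11.452172
y = r_b·(sin φ − φ·cos φ) = 10.189188·(0.49254508 − 0.51501176·0.87028693) = 0.451759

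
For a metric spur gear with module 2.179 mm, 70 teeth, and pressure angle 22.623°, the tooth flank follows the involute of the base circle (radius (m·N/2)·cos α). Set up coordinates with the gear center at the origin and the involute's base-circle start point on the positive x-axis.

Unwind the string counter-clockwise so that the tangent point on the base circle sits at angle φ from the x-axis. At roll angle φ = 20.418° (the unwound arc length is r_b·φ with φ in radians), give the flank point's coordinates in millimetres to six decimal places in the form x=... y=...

pitch radius r_p = m·N/2 = 2.179·70/2 = 76.265000
base radius r_b = r_p·cos α = 76.265000·cos 22.623° = 70.396856
roll angle φ = 20.418° = 0.35636133 rad
x = r_b·(cos φ + φ·sin φ) = 70.396856·(0.93717244 + 0.35636133·0.34886649) = 74.725908
y = r_b·(sin φ − φ·cos φ) = 70.396856·(0.34886649 − 0.35636133·0.93717244) = 1.048524

x=74.725908 y=1.048524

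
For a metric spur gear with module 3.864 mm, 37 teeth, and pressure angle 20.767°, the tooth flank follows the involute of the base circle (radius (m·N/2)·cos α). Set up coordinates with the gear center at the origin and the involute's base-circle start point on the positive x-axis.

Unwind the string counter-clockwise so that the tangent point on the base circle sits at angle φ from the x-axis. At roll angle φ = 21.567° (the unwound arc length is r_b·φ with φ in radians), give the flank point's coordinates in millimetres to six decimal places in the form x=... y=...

pitch radius r_p = m·N/2 = 3.864·37/2 = 71.484000
base radius r_b = r_p·cos α = 71.484000·cos 20.767° = 66.839688
roll angle φ = 21.567° = 0.37641516 rad
x = r_b·(cos φ + φ·sin φ) = 66.839688·(0.92998836 + 0.37641516·0.36758898) = 71.408476
y = r_b·(sin φ − φ·cos φ) = 66.839688·(0.36758898 − 0.37641516·0.92998836) = 1.171517

x=71.408476 y=1.171517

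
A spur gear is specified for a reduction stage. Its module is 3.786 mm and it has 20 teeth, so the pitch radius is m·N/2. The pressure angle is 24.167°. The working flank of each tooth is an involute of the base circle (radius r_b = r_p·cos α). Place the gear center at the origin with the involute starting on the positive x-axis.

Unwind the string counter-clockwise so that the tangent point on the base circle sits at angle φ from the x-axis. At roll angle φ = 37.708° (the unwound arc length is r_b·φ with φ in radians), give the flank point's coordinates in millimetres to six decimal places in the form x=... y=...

x=41.231662 y=3.142155

pitch radius r_p = m·N/2 = 3.786·20/2 = 37.860000
base radius r_b = r_p·cos α = 37.860000·cos 24.167° = 34.541801
roll angle φ = 37.708° = 0.65812875 rad
x = r_b·(cos φ + φ·sin φ) = 34.541801·(0.79113814 + 0.65812875·0.61163751) = 41.231662
y = r_b·(sin φ − φ·cos φ) = 34.541801·(0.61163751 − 0.65812875·0.79113814) = 3.142155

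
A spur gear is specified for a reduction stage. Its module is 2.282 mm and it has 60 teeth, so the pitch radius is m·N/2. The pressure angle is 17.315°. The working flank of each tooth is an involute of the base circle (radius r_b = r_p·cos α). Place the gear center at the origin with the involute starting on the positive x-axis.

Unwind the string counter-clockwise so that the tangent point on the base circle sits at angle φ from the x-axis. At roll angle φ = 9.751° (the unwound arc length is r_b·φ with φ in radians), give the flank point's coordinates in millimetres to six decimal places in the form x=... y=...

x=66.297247 y=0.107077

pitch radius r_p = m·N/2 = 2.282·60/2 = 68.460000
base radius r_b = r_p·cos α = 68.460000·cos 17.315° = 65.357592
roll angle φ = 9.751° = 0.17018706 rad
x = r_b·(cos φ + φ·sin φ) = 65.357592·(0.98555310 + 0.17018706·0.16936671) = 66.297247
y = r_b·(sin φ − φ·cos φ) = 65.357592·(0.16936671 − 0.17018706·0.98555310) = 0.107077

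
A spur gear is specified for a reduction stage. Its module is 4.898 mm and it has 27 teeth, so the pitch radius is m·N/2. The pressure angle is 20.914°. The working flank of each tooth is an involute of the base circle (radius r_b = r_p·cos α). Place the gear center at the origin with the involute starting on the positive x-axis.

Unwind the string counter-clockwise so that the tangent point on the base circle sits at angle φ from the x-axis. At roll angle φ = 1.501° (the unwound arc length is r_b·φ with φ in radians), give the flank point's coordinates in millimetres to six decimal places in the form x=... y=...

x=61.787829 y=0.000370

pitch radius r_p = m·N/2 = 4.898·27/2 = 66.123000
base radius r_b = r_p·cos α = 66.123000·cos 20.914° = 61.766637
roll angle φ = 1.501° = 0.02619739 rad
x = r_b·(cos φ + φ·sin φ) = 61.766637·(0.99965687 + 0.02619739·0.02619440) = 61.787829
y = r_b·(sin φ − φ·cos φ) = 61.766637·(0.02619440 − 0.02619739·0.99965687) = 0.000370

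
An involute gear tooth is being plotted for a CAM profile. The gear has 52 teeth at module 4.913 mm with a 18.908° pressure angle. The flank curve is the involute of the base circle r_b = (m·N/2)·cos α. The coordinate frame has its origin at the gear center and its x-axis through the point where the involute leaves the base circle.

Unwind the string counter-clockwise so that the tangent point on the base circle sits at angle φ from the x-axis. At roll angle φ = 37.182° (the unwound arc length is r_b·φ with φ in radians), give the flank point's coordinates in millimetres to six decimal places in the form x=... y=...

pitch radius r_p = m·N/2 = 4.913·52/2 = 127.738000
base radius r_b = r_p·cos α = 127.738000·cos 18.908° = 120.845273
roll angle φ = 37.182° = 0.64894832 rad
x = r_b·(cos φ + φ·sin φ) = 120.845273·(0.79671982 + 0.64894832·0.60434885) = 143.674273
y = r_b·(sin φ − φ·cos φ) = 120.845273·(0.60434885 − 0.64894832·0.79671982) = 10.552071

x=143.674273 y=10.552071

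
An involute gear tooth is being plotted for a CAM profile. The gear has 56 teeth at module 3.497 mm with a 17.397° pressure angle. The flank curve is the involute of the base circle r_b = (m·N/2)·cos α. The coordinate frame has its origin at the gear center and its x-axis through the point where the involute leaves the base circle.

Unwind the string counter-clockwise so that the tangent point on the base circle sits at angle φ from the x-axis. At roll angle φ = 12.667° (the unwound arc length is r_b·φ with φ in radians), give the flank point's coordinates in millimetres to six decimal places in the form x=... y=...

x=95.692549 y=0.334909

pitch radius r_p = m·N/2 = 3.497·56/2 = 97.916000
base radius r_b = r_p·cos α = 97.916000·cos 17.397° = 93.436929
roll angle φ = 12.667° = 0.22108086 rad
x = r_b·(cos φ + φ·sin φ) = 93.436929·(0.97566100 + 0.22108086·0.21928430) = 95.692549
y = r_b·(sin φ − φ·cos φ) = 93.436929·(0.21928430 − 0.22108086·0.97566100) = 0.334909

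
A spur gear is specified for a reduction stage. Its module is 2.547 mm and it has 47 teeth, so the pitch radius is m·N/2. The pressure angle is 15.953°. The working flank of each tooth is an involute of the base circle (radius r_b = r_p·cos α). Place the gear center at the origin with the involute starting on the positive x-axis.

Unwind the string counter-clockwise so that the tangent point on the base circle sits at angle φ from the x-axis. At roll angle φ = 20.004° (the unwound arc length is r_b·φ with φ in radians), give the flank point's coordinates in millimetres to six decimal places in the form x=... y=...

x=60.950696 y=0.806489

pitch radius r_p = m·N/2 = 2.547·47/2 = 59.854500
base radius r_b = r_p·cos α = 59.854500·cos 15.953° = 57.549352
roll angle φ = 20.004° = 0.34913566 rad
x = r_b·(cos φ + φ·sin φ) = 57.549352·(0.93966874 + 0.34913566·0.34208575) = 60.950696
y = r_b·(sin φ − φ·cos φ) = 57.549352·(0.34208575 − 0.34913566·0.93966874) = 0.806489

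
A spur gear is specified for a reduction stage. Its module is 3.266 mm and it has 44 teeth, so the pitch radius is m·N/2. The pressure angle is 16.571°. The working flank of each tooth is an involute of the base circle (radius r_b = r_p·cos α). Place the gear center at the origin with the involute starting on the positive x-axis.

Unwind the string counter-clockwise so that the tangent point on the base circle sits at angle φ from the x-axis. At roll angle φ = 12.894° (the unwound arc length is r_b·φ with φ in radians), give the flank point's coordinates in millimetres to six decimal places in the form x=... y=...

pitch radius r_p = m·N/2 = 3.266·44/2 = 71.852000
base radius r_b = r_p·cos α = 71.852000·cos 16.571° = 68.867775
roll angle φ = 12.894° = 0.22504275 rad
x = r_b·(cos φ + φ·sin φ) = 68.867775·(0.97478457 + 0.22504275·0.22314804) = 70.589635
y = r_b·(sin φ − φ·cos φ) = 68.867775·(0.22314804 − 0.22504275·0.97478457) = 0.260309

x=70.589635 y=0.260309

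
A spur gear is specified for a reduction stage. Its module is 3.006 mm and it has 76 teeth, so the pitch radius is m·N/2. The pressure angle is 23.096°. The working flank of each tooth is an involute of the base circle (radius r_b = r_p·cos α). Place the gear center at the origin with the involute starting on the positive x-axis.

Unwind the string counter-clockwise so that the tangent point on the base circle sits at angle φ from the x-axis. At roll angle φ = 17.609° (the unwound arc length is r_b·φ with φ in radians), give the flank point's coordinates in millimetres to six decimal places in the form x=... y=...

pitch radius r_p = m·N/2 = 3.006·76/2 = 114.228000
base radius r_b = r_p·cos α = 114.228000·cos 23.096° = 105.072498
roll angle φ = 17.609° = 0.30733503 rad
x = r_b·(cos φ + φ·sin φ) = 105.072498·(0.95314316 + 0.30733503·0.30251961) = 109.918236
y = r_b·(sin φ − φ·cos φ) = 105.072498·(0.30251961 − 0.30733503·0.95314316) = 1.007155

x=109.918236 y=1.007155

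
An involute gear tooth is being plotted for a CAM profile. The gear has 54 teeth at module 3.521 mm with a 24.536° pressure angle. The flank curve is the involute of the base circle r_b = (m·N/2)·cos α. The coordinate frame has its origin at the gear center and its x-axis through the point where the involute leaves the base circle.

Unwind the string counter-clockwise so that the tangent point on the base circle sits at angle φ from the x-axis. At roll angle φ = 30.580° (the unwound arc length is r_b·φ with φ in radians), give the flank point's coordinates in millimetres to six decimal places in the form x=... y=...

x=97.936738 y=4.259214

pitch radius r_p = m·N/2 = 3.521·54/2 = 95.067000
base radius r_b = r_p·cos α = 95.067000·cos 24.536° = 86.482500
roll angle φ = 30.580° = 0.53372169 rad
x = r_b·(cos φ + φ·sin φ) = 86.482500·(0.86091966 + 0.53372169·0.50874093) = 97.936738
y = r_b·(sin φ − φ·cos φ) = 86.482500·(0.50874093 − 0.53372169·0.86091966) = 4.259214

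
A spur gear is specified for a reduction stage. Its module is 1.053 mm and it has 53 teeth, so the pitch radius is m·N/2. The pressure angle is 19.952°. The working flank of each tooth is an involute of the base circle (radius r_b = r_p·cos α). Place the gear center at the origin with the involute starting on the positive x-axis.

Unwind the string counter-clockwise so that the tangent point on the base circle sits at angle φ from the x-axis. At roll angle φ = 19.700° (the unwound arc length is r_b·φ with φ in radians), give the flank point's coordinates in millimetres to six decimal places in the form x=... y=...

pitch radius r_p = m·N/2 = 1.053·53/2 = 27.904500
base radius r_b = r_p·cos α = 27.904500·cos 19.952° = 26.229639
roll angle φ = 19.700° = 0.34382986 rad
x = r_b·(cos φ + φ·sin φ) = 26.229639·(0.94147054 + 0.34382986·0.33709526) = 27.734537
y = r_b·(sin φ − φ·cos φ) = 26.229639·(0.33709526 − 0.34382986·0.94147054) = 0.351204

x=27.734537 y=0.351204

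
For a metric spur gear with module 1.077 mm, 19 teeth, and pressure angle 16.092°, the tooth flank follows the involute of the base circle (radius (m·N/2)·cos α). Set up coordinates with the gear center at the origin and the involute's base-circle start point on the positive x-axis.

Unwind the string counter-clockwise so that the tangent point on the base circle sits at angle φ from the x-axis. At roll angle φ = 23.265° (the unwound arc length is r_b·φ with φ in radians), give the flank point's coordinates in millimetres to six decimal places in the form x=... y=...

x=10.607930 y=0.215786

pitch radius r_p = m·N/2 = 1.077·19/2 = 10.231500
base radius r_b = r_p·cos α = 10.231500·cos 16.092° = 9.830608
roll angle φ = 23.265° = 0.40605085 rad
x = r_b·(cos φ + φ·sin φ) = 9.830608·(0.91868783 + 0.40605085·0.39498438) = 10.607930
y = r_b·(sin φ − φ·cos φ) = 9.830608·(0.39498438 − 0.40605085·0.91868783) = 0.215786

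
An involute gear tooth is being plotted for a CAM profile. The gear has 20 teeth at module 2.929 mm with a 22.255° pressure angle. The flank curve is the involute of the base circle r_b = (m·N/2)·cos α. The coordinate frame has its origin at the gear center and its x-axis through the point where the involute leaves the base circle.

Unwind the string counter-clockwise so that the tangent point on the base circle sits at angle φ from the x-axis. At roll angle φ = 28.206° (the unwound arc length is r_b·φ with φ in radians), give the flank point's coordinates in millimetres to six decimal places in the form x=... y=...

pitch radius r_p = m·N/2 = 2.929·20/2 = 29.290000
base radius r_b = r_p·cos α = 29.290000·cos 22.255° = 27.108113
roll angle φ = 28.206° = 0.49228757 rad
x = r_b·(cos φ + φ·sin φ) = 27.108113·(0.88125396 + 0.49228757·0.47264305) = 30.196548
y = r_b·(sin φ − φ·cos φ) = 27.108113·(0.47264305 − 0.49228757·0.88125396) = 1.052139

x=30.196548 y=1.052139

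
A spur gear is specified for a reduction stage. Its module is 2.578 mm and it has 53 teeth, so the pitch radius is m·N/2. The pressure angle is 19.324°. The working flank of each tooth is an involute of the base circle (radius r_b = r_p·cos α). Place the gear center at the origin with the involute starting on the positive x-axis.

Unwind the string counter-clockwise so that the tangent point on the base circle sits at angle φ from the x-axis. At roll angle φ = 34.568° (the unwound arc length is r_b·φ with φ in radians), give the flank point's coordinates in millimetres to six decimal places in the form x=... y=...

pitch radius r_p = m·N/2 = 2.578·53/2 = 68.317000
base radius r_b = r_p·cos α = 68.317000·cos 19.324° = 64.468186
roll angle φ = 34.568° = 0.60332542 rad
x = r_b·(cos φ + φ·sin φ) = 64.468186·(0.82345338 + 0.60332542·0.56738393) = 75.155111
y = r_b·(sin φ − φ·cos φ) = 64.468186·(0.56738393 − 0.60332542·0.82345338) = 4.549750

x=75.155111 y=4.549750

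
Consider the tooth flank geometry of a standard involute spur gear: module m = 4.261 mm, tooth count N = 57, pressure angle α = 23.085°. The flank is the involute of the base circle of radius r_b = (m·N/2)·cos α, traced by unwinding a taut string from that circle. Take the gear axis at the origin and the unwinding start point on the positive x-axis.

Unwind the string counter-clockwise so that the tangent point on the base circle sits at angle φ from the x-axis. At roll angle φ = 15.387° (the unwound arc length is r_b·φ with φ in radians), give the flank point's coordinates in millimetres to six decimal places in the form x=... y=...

x=115.670347 y=0.716054

pitch radius r_p = m·N/2 = 4.261·57/2 = 121.438500
base radius r_b = r_p·cos α = 121.438500·cos 23.085° = 111.714212
roll angle φ = 15.387° = 0.26855381 rad
x = r_b·(cos φ + φ·sin φ) = 111.714212·(0.96415563 + 0.26855381·0.26533736) = 115.670347
y = r_b·(sin φ − φ·cos φ) = 111.714212·(0.26533736 − 0.26855381·0.96415563) = 0.716054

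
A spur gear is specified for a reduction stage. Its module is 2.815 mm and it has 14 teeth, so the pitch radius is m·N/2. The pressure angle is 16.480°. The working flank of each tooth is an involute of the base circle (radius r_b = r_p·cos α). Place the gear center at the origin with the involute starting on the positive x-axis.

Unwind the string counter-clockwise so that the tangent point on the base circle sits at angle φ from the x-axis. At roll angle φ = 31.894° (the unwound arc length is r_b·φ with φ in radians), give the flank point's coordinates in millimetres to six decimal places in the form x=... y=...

pitch radius r_p = m·N/2 = 2.815·14/2 = 19.705000
base radius r_b = r_p·cos α = 19.705000·cos 16.480° = 18.895495
roll angle φ = 31.894° = 0.55665531 rad
x = r_b·(cos φ + φ·sin φ) = 18.895495·(0.84902702 + 0.55665531·0.52834943) = 21.600112
y = r_b·(sin φ − φ·cos φ) = 18.895495·(0.52834943 − 0.55665531·0.84902702) = 1.053122

x=21.600112 y=1.053122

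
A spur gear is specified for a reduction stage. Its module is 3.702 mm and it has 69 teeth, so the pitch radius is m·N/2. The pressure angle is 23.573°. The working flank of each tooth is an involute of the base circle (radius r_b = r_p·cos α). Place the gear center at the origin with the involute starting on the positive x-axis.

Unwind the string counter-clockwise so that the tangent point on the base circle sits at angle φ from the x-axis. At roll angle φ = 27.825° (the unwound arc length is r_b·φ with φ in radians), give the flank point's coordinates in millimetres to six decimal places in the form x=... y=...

pitch radius r_p = m·N/2 = 3.702·69/2 = 127.719000
base radius r_b = r_p·cos α = 127.719000·cos 23.573° = 117.061014
roll angle φ = 27.825° = 0.48563786 rad
x = r_b·(cos φ + φ·sin φ) = 117.061014·(0.88437739 + 0.48563786·0.46677257) = 130.061790
y = r_b·(sin φ − φ·cos φ) = 117.061014·(0.46677257 − 0.48563786·0.88437739) = 4.364669

x=130.061790 y=4.364669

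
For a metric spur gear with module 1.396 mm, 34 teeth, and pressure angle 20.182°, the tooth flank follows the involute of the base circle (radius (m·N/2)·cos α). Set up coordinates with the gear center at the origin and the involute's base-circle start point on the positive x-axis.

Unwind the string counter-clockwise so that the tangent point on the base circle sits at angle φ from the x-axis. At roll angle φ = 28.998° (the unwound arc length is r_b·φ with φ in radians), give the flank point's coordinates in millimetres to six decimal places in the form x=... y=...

x=24.947619 y=0.938135

pitch radius r_p = m·N/2 = 1.396·34/2 = 23.732000
base radius r_b = r_p·cos α = 23.732000·cos 20.182° = 22.274890
roll angle φ = 28.998° = 0.50611058 rad
x = r_b·(cos φ + φ·sin φ) = 22.274890·(0.87463663 + 0.50611058·0.48477909) = 24.947619
y = r_b·(sin φ − φ·cos φ) = 22.274890·(0.48477909 − 0.50611058·0.87463663) = 0.938135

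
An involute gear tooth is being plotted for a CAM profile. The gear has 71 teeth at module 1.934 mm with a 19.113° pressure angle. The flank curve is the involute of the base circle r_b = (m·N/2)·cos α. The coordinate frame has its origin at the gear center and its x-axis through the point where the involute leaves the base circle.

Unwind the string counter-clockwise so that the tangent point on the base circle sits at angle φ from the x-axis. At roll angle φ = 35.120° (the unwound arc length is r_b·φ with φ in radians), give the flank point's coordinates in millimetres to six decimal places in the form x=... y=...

x=75.938103 y=4.795430

pitch radius r_p = m·N/2 = 1.934·71/2 = 68.657000
base radius r_b = r_p·cos α = 68.657000·cos 19.113° = 64.872258
roll angle φ = 35.120° = 0.61295963 rad
x = r_b·(cos φ + φ·sin φ) = 64.872258·(0.81794895 + 0.61295963·0.57529081) = 75.938103
y = r_b·(sin φ − φ·cos φ) = 64.872258·(0.57529081 − 0.61295963·0.81794895) = 4.795430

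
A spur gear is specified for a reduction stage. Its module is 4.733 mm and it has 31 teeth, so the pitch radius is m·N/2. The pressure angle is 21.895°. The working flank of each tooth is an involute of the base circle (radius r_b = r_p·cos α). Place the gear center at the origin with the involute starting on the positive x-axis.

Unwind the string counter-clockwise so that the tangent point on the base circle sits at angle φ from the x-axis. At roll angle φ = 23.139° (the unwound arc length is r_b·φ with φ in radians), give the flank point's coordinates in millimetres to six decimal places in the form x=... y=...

pitch radius r_p = m·N/2 = 4.733·31/2 = 73.361500
base radius r_b = r_p·cos α = 73.361500·cos 21.895° = 68.069847
roll angle φ = 23.139° = 0.40385174 rad
x = r_b·(cos φ + φ·sin φ) = 68.069847·(0.91955423 + 0.40385174·0.39296313) = 73.396521
y = r_b·(sin φ − φ·cos φ) = 68.069847·(0.39296313 − 0.40385174·0.91955423) = 1.470279

x=73.396521 y=1.470279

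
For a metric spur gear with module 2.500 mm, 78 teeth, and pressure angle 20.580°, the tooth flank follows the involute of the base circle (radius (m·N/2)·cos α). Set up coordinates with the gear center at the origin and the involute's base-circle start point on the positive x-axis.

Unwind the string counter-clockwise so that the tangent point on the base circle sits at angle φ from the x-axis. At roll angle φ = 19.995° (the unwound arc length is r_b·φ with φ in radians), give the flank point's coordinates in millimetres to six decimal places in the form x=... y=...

pitch radius r_p = m·N/2 = 2.500·78/2 = 97.500000
base radius r_b = r_p·cos α = 97.500000·cos 20.580° = 91.277774
roll angle φ = 19.995° = 0.34897858 rad
x = r_b·(cos φ + φ·sin φ) = 91.277774·(0.93972246 + 0.34897858·0.34193814) = 96.667868
y = r_b·(sin φ − φ·cos φ) = 91.277774·(0.34193814 − 0.34897858·0.93972246) = 1.277444

x=96.667868 y=1.277444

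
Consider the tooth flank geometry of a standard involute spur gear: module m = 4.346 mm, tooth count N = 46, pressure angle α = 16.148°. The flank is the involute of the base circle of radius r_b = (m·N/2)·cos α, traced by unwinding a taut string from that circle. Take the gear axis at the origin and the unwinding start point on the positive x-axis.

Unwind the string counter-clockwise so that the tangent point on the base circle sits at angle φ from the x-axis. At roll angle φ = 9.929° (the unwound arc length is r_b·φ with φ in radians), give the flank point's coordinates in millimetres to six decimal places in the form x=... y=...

pitch radius r_p = m·N/2 = 4.346·46/2 = 99.958000
base radius r_b = r_p·cos α = 99.958000·cos 16.148° = 96.014306
roll angle φ = 9.929° = 0.17329374 rad
x = r_b·(cos φ + φ·sin φ) = 96.014306·(0.98502218 + 0.17329374·0.17242769) = 97.445190
y = r_b·(sin φ − φ·cos φ) = 96.014306·(0.17242769 − 0.17329374·0.98502218) = 0.166058

x=97.445190 y=0.166058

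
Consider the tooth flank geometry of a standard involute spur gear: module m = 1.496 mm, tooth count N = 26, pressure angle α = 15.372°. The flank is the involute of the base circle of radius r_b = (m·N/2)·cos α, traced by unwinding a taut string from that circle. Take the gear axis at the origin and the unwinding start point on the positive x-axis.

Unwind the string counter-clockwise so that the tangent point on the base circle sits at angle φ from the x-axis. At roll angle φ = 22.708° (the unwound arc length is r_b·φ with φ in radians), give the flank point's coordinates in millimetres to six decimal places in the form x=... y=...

x=20.167690 y=0.383057

pitch radius r_p = m·N/2 = 1.496·26/2 = 19.448000
base radius r_b = r_p·cos α = 19.448000·cos 15.372° = 18.752249
roll angle φ = 22.708° = 0.39632937 rad
x = r_b·(cos φ + φ·sin φ) = 18.752249·(0.92248420 + 0.39632937·0.38603485) = 20.167690
y = r_b·(sin φ − φ·cos φ) = 18.752249·(0.38603485 − 0.39632937·0.92248420) = 0.383057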